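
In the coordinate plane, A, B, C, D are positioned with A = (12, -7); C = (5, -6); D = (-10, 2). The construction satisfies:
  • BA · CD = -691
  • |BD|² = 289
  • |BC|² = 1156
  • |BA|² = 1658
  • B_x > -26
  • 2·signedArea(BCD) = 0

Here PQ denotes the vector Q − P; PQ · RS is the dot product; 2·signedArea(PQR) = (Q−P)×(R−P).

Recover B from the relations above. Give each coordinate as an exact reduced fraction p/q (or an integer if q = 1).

B = (-25, 10)

1. B_x = -25  [2·signedArea(BCD) = 0 ∩ BA · CD = -691]
2. B_y = 10  [2·signedArea(BCD) = 0 ∩ BA · CD = -691]
   → B = (-25, 10)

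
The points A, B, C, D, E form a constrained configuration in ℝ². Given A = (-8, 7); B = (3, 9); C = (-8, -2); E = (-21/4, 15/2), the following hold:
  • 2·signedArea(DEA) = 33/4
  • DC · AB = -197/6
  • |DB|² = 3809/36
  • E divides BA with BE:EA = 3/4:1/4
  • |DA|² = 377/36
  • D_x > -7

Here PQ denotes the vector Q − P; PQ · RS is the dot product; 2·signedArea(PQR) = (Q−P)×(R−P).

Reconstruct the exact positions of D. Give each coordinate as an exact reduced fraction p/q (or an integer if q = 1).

1. D_x = -37/6  [2·signedArea(DEA) = 33/4 ∩ DC · AB = -197/6]
2. D_y = 13/3  [2·signedArea(DEA) = 33/4 ∩ DC · AB = -197/6]
   → D = (-37/6, 13/3)

D = (-37/6, 13/3)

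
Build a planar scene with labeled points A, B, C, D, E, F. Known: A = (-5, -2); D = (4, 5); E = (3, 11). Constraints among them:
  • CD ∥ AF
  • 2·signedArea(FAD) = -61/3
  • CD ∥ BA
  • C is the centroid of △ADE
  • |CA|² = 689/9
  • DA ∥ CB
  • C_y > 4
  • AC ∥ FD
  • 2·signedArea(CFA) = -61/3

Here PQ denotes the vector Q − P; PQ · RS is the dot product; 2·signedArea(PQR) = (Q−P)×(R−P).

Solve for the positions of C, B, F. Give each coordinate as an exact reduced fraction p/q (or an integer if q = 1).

1. C_x = 2/3  [C is the centroid of △ADE]
2. C_y = 14/3  [C is the centroid of △ADE]
   → C = (2/3, 14/3)
3. B_x = -25/3  [CD ∥ BA ∩ DA ∥ CB]
4. B_y = -7/3  [CD ∥ BA ∩ DA ∥ CB]
   → B = (-25/3, -7/3)
5. F_x = -5/3  [AC ∥ FD ∩ CD ∥ AF]
6. F_y = -5/3  [AC ∥ FD ∩ CD ∥ AF]
   → F = (-5/3, -5/3)

B = (-25/3, -7/3)
C = (2/3, 14/3)
F = (-5/3, -5/3)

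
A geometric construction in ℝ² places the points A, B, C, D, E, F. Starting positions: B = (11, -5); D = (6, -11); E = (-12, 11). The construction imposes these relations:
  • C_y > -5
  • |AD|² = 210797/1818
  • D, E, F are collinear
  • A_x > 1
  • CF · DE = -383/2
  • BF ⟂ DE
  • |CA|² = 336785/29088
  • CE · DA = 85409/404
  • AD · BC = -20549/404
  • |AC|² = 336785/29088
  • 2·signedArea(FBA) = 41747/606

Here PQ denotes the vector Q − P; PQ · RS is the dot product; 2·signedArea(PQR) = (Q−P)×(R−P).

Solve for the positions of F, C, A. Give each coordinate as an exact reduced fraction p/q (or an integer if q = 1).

A = (821/606, -779/606)
C = (645/808, -3751/808)
F = (1023/202, -1991/202)

1. F_x = 1023/202  [D, E, F are collinear ∩ BF ⟂ DE]
2. F_y = -1991/202  [D, E, F are collinear ∩ BF ⟂ DE]
   → F = (1023/202, -1991/202)
3. A_x = 821/606  [line -981/202·x + 1199/202·y + 8611/606 = 0 ∩ |AD|² = 210797/1818]
4. A_y = -779/606  [line -981/202·x + 1199/202·y + 8611/606 = 0 ∩ |AD|² = 210797/1818]
   → A = (821/606, -779/606)
5. C_x = 645/808  [CE · DA = 85409/404 ∩ CF · DE = -383/2]
6. C_y = -3751/808  [CE · DA = 85409/404 ∩ CF · DE = -383/2]
   → C = (645/808, -3751/808)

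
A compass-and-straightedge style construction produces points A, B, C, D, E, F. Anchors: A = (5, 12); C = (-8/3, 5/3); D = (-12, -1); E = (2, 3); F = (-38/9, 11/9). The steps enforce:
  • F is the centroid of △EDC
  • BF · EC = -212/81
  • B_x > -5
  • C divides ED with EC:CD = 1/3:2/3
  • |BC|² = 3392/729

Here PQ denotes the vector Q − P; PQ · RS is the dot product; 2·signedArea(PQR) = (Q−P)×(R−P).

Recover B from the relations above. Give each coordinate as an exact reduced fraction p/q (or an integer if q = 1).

1. B_x = -128/27  [line 14/3·x + 4/3·y + 1676/81 = 0 ∩ |BC|² = 3392/729]
2. B_y = 29/27  [line 14/3·x + 4/3·y + 1676/81 = 0 ∩ |BC|² = 3392/729]
   → B = (-128/27, 29/27)

B = (-128/27, 29/27)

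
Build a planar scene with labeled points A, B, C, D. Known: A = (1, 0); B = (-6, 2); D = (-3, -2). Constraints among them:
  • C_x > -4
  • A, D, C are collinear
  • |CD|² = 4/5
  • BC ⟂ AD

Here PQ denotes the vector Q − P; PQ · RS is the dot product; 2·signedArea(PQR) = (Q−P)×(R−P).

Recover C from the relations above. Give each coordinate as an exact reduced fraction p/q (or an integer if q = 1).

1. C_x = -19/5  [A, D, C are collinear ∩ BC ⟂ AD]
2. C_y = -12/5  [A, D, C are collinear ∩ BC ⟂ AD]
   → C = (-19/5, -12/5)

C = (-19/5, -12/5)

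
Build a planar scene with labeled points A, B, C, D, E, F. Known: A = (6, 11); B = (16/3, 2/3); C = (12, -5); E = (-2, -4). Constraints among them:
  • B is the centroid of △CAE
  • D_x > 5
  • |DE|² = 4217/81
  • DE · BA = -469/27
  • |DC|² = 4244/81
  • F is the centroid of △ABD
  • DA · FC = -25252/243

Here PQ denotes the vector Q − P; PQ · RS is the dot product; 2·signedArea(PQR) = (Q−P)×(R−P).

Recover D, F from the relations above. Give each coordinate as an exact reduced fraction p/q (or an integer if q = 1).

1. D_x = 46/9  [line -2/3·x + -31/3·y + -683/27 = 0 ∩ |DE|² = 4217/81]
2. D_y = -25/9  [line -2/3·x + -31/3·y + -683/27 = 0 ∩ |DE|² = 4217/81]
   → D = (46/9, -25/9)
3. F_x = 148/27  [DA · FC = -25252/243 ∩ F is the centroid of △ABD]
4. F_y = 80/27  [DA · FC = -25252/243 ∩ F is the centroid of △ABD]
   → F = (148/27, 80/27)

D = (46/9, -25/9)
F = (148/27, 80/27)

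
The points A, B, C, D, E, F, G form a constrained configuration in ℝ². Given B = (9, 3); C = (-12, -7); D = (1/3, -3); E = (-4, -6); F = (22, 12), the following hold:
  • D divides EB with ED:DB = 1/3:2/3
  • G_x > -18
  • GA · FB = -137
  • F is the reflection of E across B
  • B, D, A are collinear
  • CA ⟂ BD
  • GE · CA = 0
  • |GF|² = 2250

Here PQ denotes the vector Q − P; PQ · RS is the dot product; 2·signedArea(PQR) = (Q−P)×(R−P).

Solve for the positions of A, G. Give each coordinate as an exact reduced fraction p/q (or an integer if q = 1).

A = (-2469/250, -2517/250)
G = (-17, -15)

1. A_x = -2469/250  [B, D, A are collinear ∩ CA ⟂ BD]
2. A_y = -2517/250  [B, D, A are collinear ∩ CA ⟂ BD]
   → A = (-2469/250, -2517/250)
3. G_x = -17  [GE · CA = 0 ∩ GA · FB = -137]
4. G_y = -15  [GE · CA = 0 ∩ GA · FB = -137]
   → G = (-17, -15)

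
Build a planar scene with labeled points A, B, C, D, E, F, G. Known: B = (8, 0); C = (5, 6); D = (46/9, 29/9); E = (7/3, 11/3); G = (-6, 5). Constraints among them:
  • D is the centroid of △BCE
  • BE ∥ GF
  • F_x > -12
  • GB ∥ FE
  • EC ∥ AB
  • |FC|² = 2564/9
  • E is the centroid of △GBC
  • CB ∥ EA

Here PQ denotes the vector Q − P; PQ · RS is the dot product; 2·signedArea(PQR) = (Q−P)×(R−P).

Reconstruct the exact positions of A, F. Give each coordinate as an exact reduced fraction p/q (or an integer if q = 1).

1. A_x = 16/3  [EC ∥ AB ∩ CB ∥ EA]
2. A_y = -7/3  [EC ∥ AB ∩ CB ∥ EA]
   → A = (16/3, -7/3)
3. F_x = -35/3  [GB ∥ FE ∩ BE ∥ GF]
4. F_y = 26/3  [GB ∥ FE ∩ BE ∥ GF]
   → F = (-35/3, 26/3)

A = (16/3, -7/3)
F = (-35/3, 26/3)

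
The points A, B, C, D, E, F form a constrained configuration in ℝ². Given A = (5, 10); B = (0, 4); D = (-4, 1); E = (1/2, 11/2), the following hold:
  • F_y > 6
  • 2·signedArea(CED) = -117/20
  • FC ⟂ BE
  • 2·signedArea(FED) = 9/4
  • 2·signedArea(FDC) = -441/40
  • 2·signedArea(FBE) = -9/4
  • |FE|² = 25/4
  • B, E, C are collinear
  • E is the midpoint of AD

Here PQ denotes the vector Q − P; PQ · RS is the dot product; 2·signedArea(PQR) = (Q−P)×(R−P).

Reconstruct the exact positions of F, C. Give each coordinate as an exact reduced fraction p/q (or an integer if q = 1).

1. F_x = 5/2  [2·signedArea(FBE) = -9/4 ∩ 2·signedArea(FED) = 9/4]
2. F_y = 7  [2·signedArea(FBE) = -9/4 ∩ 2·signedArea(FED) = 9/4]
   → F = (5/2, 7)
3. C_x = 23/20  [B, E, C are collinear ∩ FC ⟂ BE]
4. C_y = 149/20  [B, E, C are collinear ∩ FC ⟂ BE]
   → C = (23/20, 149/20)

C = (23/20, 149/20)
F = (5/2, 7)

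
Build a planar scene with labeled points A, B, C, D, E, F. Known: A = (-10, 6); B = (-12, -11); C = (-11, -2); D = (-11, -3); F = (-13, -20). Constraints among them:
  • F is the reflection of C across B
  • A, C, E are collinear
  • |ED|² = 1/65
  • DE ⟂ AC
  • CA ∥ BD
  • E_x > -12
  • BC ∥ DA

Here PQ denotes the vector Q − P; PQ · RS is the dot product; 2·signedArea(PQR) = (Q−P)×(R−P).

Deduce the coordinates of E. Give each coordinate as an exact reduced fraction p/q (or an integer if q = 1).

E = (-723/65, -194/65)

1. E_x = -723/65  [A, C, E are collinear ∩ DE ⟂ AC]
2. E_y = -194/65  [A, C, E are collinear ∩ DE ⟂ AC]
   → E = (-723/65, -194/65)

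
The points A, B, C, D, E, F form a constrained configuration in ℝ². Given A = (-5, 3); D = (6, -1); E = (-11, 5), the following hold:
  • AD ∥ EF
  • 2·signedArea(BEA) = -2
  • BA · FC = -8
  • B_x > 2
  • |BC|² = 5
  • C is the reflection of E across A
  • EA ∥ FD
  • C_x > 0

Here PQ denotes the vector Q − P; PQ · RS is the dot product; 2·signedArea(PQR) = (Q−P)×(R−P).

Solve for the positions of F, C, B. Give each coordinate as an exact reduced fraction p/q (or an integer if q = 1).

1. F_x = 0  [EA ∥ FD ∩ AD ∥ EF]
2. F_y = 1  [EA ∥ FD ∩ AD ∥ EF]
   → F = (0, 1)
3. C_x = 1  [C is the reflection of E across A]
4. C_y = 1  [C is the reflection of E across A]
   → C = (1, 1)
5. B_x = 3  [2·signedArea(BEA) = -2 ∩ BA · FC = -8]
6. B_y = 0  [2·signedArea(BEA) = -2 ∩ BA · FC = -8]
   → B = (3, 0)

B = (3, 0)
C = (1, 1)
F = (0, 1)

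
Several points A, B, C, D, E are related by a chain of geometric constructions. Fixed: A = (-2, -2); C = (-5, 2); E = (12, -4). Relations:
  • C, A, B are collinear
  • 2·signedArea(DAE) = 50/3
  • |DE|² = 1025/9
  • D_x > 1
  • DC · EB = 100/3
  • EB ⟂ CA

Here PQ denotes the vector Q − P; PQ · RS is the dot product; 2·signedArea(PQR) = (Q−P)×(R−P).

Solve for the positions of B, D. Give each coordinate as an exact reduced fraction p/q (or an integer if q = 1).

1. B_x = 4  [C, A, B are collinear ∩ EB ⟂ CA]
2. B_y = -10  [C, A, B are collinear ∩ EB ⟂ CA]
   → B = (4, -10)
3. D_x = 5/3  [DC · EB = 100/3 ∩ 2·signedArea(DAE) = 50/3]
4. D_y = -4/3  [DC · EB = 100/3 ∩ 2·signedArea(DAE) = 50/3]
   → D = (5/3, -4/3)

B = (4, -10)
D = (5/3, -4/3)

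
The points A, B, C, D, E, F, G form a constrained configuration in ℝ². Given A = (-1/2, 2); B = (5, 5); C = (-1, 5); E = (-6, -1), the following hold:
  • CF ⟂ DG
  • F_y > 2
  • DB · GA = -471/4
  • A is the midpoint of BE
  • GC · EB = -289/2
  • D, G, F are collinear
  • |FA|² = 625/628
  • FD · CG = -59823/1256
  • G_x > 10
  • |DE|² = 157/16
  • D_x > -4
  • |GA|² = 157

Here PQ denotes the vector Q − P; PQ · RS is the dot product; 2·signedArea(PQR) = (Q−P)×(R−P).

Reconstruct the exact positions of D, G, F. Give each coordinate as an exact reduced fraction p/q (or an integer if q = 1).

1. G_x = 21/2  [line -11·x + -6·y + 327/2 = 0 ∩ |GA|² = 157]
2. G_y = 8  [line -11·x + -6·y + 327/2 = 0 ∩ |GA|² = 157]
   → G = (21/2, 8)
3. D_x = -13/4  [line 11·x + 6·y + 131/4 = 0 ∩ |DE|² = 157/16]
4. D_y = 1/2  [line 11·x + 6·y + 131/4 = 0 ∩ |DE|² = 157/16]
   → D = (-13/4, 1/2)
5. F_x = 59/157  [D, G, F are collinear ∩ CF ⟂ DG]
6. F_y = 389/157  [D, G, F are collinear ∩ CF ⟂ DG]
   → F = (59/157, 389/157)

D = (-13/4, 1/2)
F = (59/157, 389/157)
G = (21/2, 8)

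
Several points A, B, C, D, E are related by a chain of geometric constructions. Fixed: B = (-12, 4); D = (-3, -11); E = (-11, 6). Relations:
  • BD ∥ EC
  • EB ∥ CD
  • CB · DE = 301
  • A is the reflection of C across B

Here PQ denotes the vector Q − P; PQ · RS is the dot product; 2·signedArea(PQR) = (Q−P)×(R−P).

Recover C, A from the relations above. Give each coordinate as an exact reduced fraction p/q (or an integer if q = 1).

A = (-22, 17)
C = (-2, -9)

1. C_x = -2  [EB ∥ CD ∩ BD ∥ EC]
2. C_y = -9  [EB ∥ CD ∩ BD ∥ EC]
   → C = (-2, -9)
3. A_x = -22  [A is the reflection of C across B]
4. A_y = 17  [A is the reflection of C across B]
   → A = (-22, 17)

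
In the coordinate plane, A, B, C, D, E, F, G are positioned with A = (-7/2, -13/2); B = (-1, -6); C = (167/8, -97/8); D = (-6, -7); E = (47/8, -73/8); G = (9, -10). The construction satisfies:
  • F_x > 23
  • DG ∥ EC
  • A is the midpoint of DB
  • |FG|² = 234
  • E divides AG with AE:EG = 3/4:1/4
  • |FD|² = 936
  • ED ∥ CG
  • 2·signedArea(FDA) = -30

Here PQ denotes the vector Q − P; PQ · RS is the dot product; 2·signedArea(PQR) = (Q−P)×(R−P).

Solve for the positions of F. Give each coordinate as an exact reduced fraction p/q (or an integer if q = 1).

1. F_x = 24  [line -1/2·x + 5/2·y + 89/2 = 0 ∩ |FD|² = 936]
2. F_y = -13  [line -1/2·x + 5/2·y + 89/2 = 0 ∩ |FD|² = 936]
   → F = (24, -13)

F = (24, -13)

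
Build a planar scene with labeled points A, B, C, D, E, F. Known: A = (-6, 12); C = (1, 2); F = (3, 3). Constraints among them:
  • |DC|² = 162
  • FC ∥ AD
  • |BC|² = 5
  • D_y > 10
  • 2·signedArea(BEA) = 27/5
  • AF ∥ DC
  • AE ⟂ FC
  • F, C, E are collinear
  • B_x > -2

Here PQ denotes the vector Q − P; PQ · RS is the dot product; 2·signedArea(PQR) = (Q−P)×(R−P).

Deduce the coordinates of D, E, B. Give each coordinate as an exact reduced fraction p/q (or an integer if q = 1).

B = (-1, 1)
D = (-8, 11)
E = (-3/5, 6/5)

1. D_x = -8  [AF ∥ DC ∩ FC ∥ AD]
2. D_y = 11  [AF ∥ DC ∩ FC ∥ AD]
   → D = (-8, 11)
3. E_x = -3/5  [F, C, E are collinear ∩ AE ⟂ FC]
4. E_y = 6/5  [F, C, E are collinear ∩ AE ⟂ FC]
   → E = (-3/5, 6/5)
5. B_x = -1  [line -54/5·x + -27/5·y + -27/5 = 0 ∩ |BC|² = 5]
6. B_y = 1  [line -54/5·x + -27/5·y + -27/5 = 0 ∩ |BC|² = 5]
   → B = (-1, 1)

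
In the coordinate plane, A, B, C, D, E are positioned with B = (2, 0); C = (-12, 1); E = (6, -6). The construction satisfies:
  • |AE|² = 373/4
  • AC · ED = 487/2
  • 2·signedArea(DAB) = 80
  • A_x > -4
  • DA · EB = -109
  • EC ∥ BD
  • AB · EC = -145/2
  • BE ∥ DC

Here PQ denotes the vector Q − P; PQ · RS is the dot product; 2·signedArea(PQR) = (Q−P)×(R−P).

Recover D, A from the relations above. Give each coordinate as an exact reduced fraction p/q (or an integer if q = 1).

1. D_x = -16  [BE ∥ DC ∩ EC ∥ BD]
2. D_y = 7  [BE ∥ DC ∩ EC ∥ BD]
   → D = (-16, 7)
3. A_x = -3  [AC · ED = 487/2 ∩ AB · EC = -145/2]
4. A_y = -5/2  [AC · ED = 487/2 ∩ AB · EC = -145/2]
   → A = (-3, -5/2)

A = (-3, -5/2)
D = (-16, 7)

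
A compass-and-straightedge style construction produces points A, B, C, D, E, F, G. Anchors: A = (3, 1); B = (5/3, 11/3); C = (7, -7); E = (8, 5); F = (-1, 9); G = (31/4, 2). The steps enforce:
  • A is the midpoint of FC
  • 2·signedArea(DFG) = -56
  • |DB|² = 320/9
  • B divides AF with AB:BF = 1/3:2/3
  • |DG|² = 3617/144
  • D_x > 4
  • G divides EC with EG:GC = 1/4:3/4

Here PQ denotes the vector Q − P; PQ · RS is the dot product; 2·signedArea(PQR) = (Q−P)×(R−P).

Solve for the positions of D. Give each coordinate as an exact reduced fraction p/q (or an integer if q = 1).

1. D_x = 13/3  [line 7·x + 35/4·y + -63/4 = 0 ∩ |DB|² = 320/9]
2. D_y = -5/3  [line 7·x + 35/4·y + -63/4 = 0 ∩ |DB|² = 320/9]
   → D = (13/3, -5/3)

D = (13/3, -5/3)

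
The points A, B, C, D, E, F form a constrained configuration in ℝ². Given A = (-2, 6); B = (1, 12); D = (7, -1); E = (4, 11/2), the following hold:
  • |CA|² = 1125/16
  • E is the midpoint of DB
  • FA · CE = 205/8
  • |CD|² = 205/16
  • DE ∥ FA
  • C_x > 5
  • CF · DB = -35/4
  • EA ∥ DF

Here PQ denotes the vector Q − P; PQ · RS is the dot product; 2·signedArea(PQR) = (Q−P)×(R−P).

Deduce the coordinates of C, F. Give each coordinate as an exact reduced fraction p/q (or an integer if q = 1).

C = (11/2, 9/4)
F = (1, -1/2)

1. F_x = 1  [DE ∥ FA ∩ EA ∥ DF]
2. F_y = -1/2  [DE ∥ FA ∩ EA ∥ DF]
   → F = (1, -1/2)
3. C_x = 11/2  [line 6·x + -13·y + -15/4 = 0 ∩ |CD|² = 205/16]
4. C_y = 9/4  [line 6·x + -13·y + -15/4 = 0 ∩ |CD|² = 205/16]
   → C = (11/2, 9/4)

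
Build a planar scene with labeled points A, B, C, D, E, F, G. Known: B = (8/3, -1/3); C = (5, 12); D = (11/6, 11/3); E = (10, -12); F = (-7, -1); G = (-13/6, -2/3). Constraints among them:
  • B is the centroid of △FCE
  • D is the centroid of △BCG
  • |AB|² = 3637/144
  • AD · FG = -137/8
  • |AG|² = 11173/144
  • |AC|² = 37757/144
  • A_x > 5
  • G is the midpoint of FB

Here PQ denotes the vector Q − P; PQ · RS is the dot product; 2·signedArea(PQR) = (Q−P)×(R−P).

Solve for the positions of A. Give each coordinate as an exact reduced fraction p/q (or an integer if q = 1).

1. A_x = 71/12  [line -29/6·x + -1/3·y + 653/24 = 0 ∩ |AC|² = 37757/144]
2. A_y = -25/6  [line -29/6·x + -1/3·y + 653/24 = 0 ∩ |AC|² = 37757/144]
   → A = (71/12, -25/6)

A = (71/12, -25/6)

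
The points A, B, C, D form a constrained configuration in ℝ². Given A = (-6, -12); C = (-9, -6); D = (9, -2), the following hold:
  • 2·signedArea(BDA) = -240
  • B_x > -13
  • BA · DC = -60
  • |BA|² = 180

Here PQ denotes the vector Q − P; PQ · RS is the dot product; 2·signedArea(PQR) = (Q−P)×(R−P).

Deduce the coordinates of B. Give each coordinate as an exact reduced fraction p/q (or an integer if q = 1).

1. B_x = -12  [2·signedArea(BDA) = -240 ∩ BA · DC = -60]
2. B_y = 0  [2·signedArea(BDA) = -240 ∩ BA · DC = -60]
   → B = (-12, 0)

B = (-12, 0)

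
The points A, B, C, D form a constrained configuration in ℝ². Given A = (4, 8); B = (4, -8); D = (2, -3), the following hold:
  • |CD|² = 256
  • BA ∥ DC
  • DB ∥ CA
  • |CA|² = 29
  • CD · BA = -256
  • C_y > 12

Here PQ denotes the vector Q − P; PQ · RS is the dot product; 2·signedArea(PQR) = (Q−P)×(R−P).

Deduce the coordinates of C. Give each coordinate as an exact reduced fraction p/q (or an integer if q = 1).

1. C_x = 2  [DB ∥ CA ∩ BA ∥ DC]
2. C_y = 13  [DB ∥ CA ∩ BA ∥ DC]
   → C = (2, 13)

C = (2, 13)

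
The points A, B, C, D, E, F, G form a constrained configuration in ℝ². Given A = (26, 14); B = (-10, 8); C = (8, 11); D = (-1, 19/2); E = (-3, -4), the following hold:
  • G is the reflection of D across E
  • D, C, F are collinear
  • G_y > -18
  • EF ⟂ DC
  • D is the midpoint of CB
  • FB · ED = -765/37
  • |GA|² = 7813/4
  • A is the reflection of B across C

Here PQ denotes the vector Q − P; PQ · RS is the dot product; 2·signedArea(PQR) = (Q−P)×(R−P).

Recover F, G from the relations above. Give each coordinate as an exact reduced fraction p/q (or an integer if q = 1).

1. F_x = -190/37  [D, C, F are collinear ∩ EF ⟂ DC]
2. F_y = 326/37  [D, C, F are collinear ∩ EF ⟂ DC]
   → F = (-190/37, 326/37)
3. G_x = -5  [G is the reflection of D across E]
4. G_y = -35/2  [G is the reflection of D across E]
   → G = (-5, -35/2)

F = (-190/37, 326/37)
G = (-5, -35/2)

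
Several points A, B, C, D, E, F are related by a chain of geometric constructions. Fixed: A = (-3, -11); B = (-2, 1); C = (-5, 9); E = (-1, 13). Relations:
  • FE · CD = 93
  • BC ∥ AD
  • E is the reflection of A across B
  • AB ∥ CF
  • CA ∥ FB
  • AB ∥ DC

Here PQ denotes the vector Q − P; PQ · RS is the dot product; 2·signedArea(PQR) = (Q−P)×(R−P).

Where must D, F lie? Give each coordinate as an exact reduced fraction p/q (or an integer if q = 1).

D = (-6, -3)
F = (-4, 21)

1. D_x = -6  [AB ∥ DC ∩ BC ∥ AD]
2. D_y = -3  [AB ∥ DC ∩ BC ∥ AD]
   → D = (-6, -3)
3. F_x = -4  [CA ∥ FB ∩ AB ∥ CF]
4. F_y = 21  [CA ∥ FB ∩ AB ∥ CF]
   → F = (-4, 21)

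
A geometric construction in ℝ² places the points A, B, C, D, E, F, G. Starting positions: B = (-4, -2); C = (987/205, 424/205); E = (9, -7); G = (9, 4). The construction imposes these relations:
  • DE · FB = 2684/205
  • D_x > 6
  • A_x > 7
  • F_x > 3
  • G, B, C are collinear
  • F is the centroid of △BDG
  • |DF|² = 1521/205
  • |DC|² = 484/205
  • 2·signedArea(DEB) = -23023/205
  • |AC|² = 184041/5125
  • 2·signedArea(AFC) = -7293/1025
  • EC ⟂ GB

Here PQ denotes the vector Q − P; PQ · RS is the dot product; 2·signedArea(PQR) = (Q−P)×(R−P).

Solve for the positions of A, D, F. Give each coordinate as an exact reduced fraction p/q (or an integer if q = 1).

A = (7509/1025, -3457/1025)
D = (1273/205, 556/205)
F = (766/205, 322/205)

1. D_x = 1273/205  [line -5·x + -13·y + 13593/205 = 0 ∩ |DC|² = 484/205]
2. D_y = 556/205  [line -5·x + -13·y + 13593/205 = 0 ∩ |DC|² = 484/205]
   → D = (1273/205, 556/205)
3. F_x = 766/205  [DE · FB = 2684/205 ∩ F is the centroid of △BDG]
4. F_y = 322/205  [DE · FB = 2684/205 ∩ F is the centroid of △BDG]
   → F = (766/205, 322/205)
5. A_x = 7509/1025  [line -102/205·x + 221/205·y + 7463/1025 = 0 ∩ |AC|² = 184041/5125]
6. A_y = -3457/1025  [line -102/205·x + 221/205·y + 7463/1025 = 0 ∩ |AC|² = 184041/5125]
   → A = (7509/1025, -3457/1025)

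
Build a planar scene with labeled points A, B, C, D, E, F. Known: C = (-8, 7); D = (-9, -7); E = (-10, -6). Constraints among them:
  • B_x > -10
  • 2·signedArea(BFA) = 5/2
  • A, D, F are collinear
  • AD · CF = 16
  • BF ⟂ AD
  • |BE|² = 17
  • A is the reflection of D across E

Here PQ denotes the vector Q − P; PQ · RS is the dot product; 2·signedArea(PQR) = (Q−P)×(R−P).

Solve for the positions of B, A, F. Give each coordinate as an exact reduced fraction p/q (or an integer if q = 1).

A = (-11, -5)
B = (-9, -2)
F = (-23/2, -9/2)

1. A_x = -11  [A is the reflection of D across E]
2. A_y = -5  [A is the reflection of D across E]
   → A = (-11, -5)
3. F_x = -23/2  [A, D, F are collinear ∩ AD · CF = 16]
4. F_y = -9/2  [A, D, F are collinear ∩ AD · CF = 16]
   → F = (-23/2, -9/2)
5. B_x = -9  [2·signedArea(BFA) = 5/2 ∩ BF ⟂ AD]
6. B_y = -2  [2·signedArea(BFA) = 5/2 ∩ BF ⟂ AD]
   → B = (-9, -2)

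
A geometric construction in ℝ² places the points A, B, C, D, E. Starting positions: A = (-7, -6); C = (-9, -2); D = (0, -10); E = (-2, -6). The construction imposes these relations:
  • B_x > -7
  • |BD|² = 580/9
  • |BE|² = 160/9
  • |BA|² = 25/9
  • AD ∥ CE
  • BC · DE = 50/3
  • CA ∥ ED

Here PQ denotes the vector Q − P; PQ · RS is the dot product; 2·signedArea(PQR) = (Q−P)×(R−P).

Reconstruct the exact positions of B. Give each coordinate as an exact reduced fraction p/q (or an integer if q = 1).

B = (-6, -14/3)

1. B_x = -6  [line 2·x + -4·y + -20/3 = 0 ∩ |BA|² = 25/9]
2. B_y = -14/3  [line 2·x + -4·y + -20/3 = 0 ∩ |BA|² = 25/9]
   → B = (-6, -14/3)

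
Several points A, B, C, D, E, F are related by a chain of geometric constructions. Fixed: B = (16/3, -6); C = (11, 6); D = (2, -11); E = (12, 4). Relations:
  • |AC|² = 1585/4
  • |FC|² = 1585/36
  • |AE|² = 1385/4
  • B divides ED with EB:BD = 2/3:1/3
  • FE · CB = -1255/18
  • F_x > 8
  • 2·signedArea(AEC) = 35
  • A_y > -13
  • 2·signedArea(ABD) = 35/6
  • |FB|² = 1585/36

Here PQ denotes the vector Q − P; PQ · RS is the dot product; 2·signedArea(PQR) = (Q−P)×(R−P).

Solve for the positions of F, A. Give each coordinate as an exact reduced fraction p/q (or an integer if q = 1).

1. F_x = 49/6  [line 17/3·x + 12·y + -833/18 = 0 ∩ |FC|² = 1585/36]
2. F_y = 0  [line 17/3·x + 12·y + -833/18 = 0 ∩ |FC|² = 1585/36]
   → F = (49/6, 0)
3. A_x = 5/2  [2·signedArea(ABD) = 35/6 ∩ 2·signedArea(AEC) = 35]
4. A_y = -12  [2·signedArea(ABD) = 35/6 ∩ 2·signedArea(AEC) = 35]
   → A = (5/2, -12)

A = (5/2, -12)
F = (49/6, 0)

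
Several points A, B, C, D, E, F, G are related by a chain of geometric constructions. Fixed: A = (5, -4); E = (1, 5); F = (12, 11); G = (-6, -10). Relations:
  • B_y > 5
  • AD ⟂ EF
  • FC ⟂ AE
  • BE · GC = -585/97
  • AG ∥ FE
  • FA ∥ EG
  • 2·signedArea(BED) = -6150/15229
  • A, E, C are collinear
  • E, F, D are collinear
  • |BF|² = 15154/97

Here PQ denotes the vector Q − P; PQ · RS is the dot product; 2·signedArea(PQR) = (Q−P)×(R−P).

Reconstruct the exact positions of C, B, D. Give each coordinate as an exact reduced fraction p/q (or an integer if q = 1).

B = (77/97, 530/97)
C = (57/97, 575/97)
D = (47/157, 725/157)

1. C_x = 57/97  [A, E, C are collinear ∩ FC ⟂ AE]
2. C_y = 575/97  [A, E, C are collinear ∩ FC ⟂ AE]
   → C = (57/97, 575/97)
3. B_x = 77/97  [line -639/97·x + -1545/97·y + 8949/97 = 0 ∩ |BF|² = 15154/97]
4. B_y = 530/97  [line -639/97·x + -1545/97·y + 8949/97 = 0 ∩ |BF|² = 15154/97]
   → B = (77/97, 530/97)
5. D_x = 47/157  [E, F, D are collinear ∩ AD ⟂ EF]
6. D_y = 725/157  [E, F, D are collinear ∩ AD ⟂ EF]
   → D = (47/157, 725/157)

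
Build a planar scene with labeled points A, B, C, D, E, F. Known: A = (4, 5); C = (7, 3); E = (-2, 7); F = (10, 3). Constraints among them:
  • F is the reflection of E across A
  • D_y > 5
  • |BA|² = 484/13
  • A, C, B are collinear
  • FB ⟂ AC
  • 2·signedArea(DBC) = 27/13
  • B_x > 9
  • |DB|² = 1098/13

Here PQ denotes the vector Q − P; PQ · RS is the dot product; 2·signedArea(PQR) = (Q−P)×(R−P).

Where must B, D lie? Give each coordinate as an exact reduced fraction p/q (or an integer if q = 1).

B = (118/13, 21/13)
D = (1, 6)

1. B_x = 118/13  [A, C, B are collinear ∩ FB ⟂ AC]
2. B_y = 21/13  [A, C, B are collinear ∩ FB ⟂ AC]
   → B = (118/13, 21/13)
3. D_x = 1  [line -18/13·x + -27/13·y + 180/13 = 0 ∩ |DB|² = 1098/13]
4. D_y = 6  [line -18/13·x + -27/13·y + 180/13 = 0 ∩ |DB|² = 1098/13]
   → D = (1, 6)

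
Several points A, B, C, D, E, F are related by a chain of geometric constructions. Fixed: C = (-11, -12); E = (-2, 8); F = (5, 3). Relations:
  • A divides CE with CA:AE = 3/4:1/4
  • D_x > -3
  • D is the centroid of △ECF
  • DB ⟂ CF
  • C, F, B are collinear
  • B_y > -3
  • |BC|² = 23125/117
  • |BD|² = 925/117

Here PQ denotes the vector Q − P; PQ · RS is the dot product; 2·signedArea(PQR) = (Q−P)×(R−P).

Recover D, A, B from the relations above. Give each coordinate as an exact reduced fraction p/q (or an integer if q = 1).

1. D_x = -8/3  [D is the centroid of △ECF]
2. D_y = -1/3  [D is the centroid of △ECF]
   → D = (-8/3, -1/3)
3. A_x = -17/4  [A divides CE with CA:AE = 3/4:1/4]
4. A_y = 3  [A divides CE with CA:AE = 3/4:1/4]
   → A = (-17/4, 3)
5. B_x = -29/39  [C, F, B are collinear ∩ DB ⟂ CF]
6. B_y = -31/13  [C, F, B are collinear ∩ DB ⟂ CF]
   → B = (-29/39, -31/13)

A = (-17/4, 3)
B = (-29/39, -31/13)
D = (-8/3, -1/3)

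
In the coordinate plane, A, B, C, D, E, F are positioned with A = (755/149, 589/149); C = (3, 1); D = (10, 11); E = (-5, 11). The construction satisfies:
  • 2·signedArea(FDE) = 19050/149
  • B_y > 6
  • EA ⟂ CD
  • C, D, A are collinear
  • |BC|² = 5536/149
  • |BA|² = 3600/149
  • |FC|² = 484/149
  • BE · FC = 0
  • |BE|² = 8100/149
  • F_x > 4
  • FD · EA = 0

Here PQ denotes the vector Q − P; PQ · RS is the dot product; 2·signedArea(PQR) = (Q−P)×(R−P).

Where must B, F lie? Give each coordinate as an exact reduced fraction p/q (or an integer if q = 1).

B = (155/149, 1009/149)
F = (601/149, 369/149)

1. F_x = 601/149  [FD · EA = 0 ∩ 2·signedArea(FDE) = 19050/149]
2. F_y = 369/149  [FD · EA = 0 ∩ 2·signedArea(FDE) = 19050/149]
   → F = (601/149, 369/149)
3. B_x = 155/149  [line 154/149·x + 220/149·y + -1650/149 = 0 ∩ |BA|² = 3600/149]
4. B_y = 1009/149  [line 154/149·x + 220/149·y + -1650/149 = 0 ∩ |BA|² = 3600/149]
   → B = (155/149, 1009/149)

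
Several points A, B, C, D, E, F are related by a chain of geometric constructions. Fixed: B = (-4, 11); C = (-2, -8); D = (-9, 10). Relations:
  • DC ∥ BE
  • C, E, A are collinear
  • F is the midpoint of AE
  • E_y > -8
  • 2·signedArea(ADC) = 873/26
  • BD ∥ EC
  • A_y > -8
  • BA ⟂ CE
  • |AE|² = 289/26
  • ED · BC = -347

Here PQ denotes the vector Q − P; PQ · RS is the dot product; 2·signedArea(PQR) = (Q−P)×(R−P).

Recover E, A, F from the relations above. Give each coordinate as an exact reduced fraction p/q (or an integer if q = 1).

A = (-7/26, -199/26)
E = (3, -7)
F = (71/52, -381/52)

1. E_x = 3  [BD ∥ EC ∩ DC ∥ BE]
2. E_y = -7  [BD ∥ EC ∩ DC ∥ BE]
   → E = (3, -7)
3. A_x = -7/26  [C, E, A are collinear ∩ BA ⟂ CE]
4. A_y = -199/26  [C, E, A are collinear ∩ BA ⟂ CE]
   → A = (-7/26, -199/26)
5. F_x = 71/52  [F is the midpoint of AE]
6. F_y = -381/52  [F is the midpoint of AE]
   → F = (71/52, -381/52)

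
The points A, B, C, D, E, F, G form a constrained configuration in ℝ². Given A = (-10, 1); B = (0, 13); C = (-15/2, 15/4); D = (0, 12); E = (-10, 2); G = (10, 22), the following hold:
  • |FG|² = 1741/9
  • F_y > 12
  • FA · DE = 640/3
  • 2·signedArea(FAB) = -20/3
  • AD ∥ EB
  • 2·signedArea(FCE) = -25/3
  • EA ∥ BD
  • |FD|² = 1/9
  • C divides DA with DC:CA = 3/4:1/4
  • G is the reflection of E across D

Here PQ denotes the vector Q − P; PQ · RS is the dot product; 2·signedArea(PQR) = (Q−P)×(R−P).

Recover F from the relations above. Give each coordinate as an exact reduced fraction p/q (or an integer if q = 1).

F = (0, 37/3)

1. F_x = 0  [FA · DE = 640/3 ∩ 2·signedArea(FAB) = -20/3]
2. F_y = 37/3  [FA · DE = 640/3 ∩ 2·signedArea(FAB) = -20/3]
   → F = (0, 37/3)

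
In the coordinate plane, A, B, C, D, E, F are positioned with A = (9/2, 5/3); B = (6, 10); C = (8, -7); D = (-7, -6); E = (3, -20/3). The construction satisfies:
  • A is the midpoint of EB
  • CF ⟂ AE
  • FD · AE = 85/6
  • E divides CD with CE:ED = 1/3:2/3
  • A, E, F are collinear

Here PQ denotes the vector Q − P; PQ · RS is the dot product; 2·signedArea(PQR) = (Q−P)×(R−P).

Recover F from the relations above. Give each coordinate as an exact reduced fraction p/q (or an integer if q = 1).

1. F_x = 7998/2581  [A, E, F are collinear ∩ CF ⟂ AE]
2. F_y = -15790/2581  [A, E, F are collinear ∩ CF ⟂ AE]
   → F = (7998/2581, -15790/2581)

F = (7998/2581, -15790/2581)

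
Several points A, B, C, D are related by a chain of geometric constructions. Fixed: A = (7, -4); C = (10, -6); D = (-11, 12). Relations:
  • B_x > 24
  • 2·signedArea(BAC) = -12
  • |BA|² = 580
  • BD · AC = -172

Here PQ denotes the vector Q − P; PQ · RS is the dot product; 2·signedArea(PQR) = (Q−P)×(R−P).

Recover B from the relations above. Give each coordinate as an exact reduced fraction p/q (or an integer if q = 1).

1. B_x = 25  [BD · AC = -172 ∩ 2·signedArea(BAC) = -12]
2. B_y = -20  [BD · AC = -172 ∩ 2·signedArea(BAC) = -12]
   → B = (25, -20)

B = (25, -20)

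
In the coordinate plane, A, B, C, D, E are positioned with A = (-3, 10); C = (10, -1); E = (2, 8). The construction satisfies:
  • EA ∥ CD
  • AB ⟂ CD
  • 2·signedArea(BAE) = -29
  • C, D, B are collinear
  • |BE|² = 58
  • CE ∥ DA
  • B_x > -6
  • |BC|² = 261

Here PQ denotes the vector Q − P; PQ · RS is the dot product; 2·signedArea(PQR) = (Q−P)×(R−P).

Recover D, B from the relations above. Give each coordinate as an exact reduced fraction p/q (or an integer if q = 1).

1. D_x = 5  [CE ∥ DA ∩ EA ∥ CD]
2. D_y = 1  [CE ∥ DA ∩ EA ∥ CD]
   → D = (5, 1)
3. B_x = -5  [C, D, B are collinear ∩ AB ⟂ CD]
4. B_y = 5  [C, D, B are collinear ∩ AB ⟂ CD]
   → B = (-5, 5)

B = (-5, 5)
D = (5, 1)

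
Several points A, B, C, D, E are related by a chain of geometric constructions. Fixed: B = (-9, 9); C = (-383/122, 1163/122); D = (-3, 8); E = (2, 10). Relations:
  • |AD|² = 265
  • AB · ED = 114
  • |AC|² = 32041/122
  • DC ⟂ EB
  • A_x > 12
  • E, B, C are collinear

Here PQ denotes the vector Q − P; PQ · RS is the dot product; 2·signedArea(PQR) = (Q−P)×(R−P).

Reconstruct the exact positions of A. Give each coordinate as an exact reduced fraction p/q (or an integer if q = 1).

1. A_x = 13  [line 5·x + 2·y + -87 = 0 ∩ |AD|² = 265]
2. A_y = 11  [line 5·x + 2·y + -87 = 0 ∩ |AD|² = 265]
   → A = (13, 11)

A = (13, 11)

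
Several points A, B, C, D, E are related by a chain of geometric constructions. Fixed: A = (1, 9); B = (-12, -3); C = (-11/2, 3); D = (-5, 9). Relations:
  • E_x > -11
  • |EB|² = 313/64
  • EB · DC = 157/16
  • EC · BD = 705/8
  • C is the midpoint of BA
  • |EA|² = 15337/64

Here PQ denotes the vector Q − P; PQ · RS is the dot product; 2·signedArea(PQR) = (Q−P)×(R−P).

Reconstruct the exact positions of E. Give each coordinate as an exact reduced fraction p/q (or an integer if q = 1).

1. E_x = -83/8  [EB · DC = 157/16 ∩ EC · BD = 705/8]
2. E_y = -3/2  [EB · DC = 157/16 ∩ EC · BD = 705/8]
   → E = (-83/8, -3/2)

E = (-83/8, -3/2)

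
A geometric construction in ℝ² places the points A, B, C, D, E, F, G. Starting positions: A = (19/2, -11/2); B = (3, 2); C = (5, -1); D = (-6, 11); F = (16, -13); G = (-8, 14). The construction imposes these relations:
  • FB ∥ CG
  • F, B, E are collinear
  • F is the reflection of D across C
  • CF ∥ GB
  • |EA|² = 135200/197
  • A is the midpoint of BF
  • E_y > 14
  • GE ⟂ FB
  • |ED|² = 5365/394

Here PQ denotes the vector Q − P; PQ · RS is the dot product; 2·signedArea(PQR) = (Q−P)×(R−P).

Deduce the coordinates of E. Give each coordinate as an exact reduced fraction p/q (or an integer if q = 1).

1. E_x = -3017/394  [F, B, E are collinear ∩ GE ⟂ FB]
2. E_y = 5633/394  [F, B, E are collinear ∩ GE ⟂ FB]
   → E = (-3017/394, 5633/394)

E = (-3017/394, 5633/394)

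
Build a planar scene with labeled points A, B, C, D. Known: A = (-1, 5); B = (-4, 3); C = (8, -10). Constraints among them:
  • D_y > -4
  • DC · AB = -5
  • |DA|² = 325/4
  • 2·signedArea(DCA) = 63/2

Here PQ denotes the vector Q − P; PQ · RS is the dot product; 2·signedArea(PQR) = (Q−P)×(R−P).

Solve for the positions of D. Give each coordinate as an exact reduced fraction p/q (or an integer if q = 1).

1. D_x = 2  [2·signedArea(DCA) = 63/2 ∩ DC · AB = -5]
2. D_y = -7/2  [2·signedArea(DCA) = 63/2 ∩ DC · AB = -5]
   → D = (2, -7/2)

D = (2, -7/2)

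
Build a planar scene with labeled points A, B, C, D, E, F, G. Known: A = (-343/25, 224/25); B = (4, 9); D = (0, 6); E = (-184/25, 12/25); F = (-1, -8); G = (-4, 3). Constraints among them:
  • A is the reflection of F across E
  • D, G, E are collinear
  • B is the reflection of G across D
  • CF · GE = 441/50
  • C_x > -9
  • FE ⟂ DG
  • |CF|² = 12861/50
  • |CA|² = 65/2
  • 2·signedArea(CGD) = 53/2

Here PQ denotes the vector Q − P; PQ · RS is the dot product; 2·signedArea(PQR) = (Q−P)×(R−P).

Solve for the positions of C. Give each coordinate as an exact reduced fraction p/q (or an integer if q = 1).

1. C_x = -443/50  [2·signedArea(CGD) = 53/2 ∩ CF · GE = 441/50]
2. C_y = 299/50  [2·signedArea(CGD) = 53/2 ∩ CF · GE = 441/50]
   → C = (-443/50, 299/50)

C = (-443/50, 299/50)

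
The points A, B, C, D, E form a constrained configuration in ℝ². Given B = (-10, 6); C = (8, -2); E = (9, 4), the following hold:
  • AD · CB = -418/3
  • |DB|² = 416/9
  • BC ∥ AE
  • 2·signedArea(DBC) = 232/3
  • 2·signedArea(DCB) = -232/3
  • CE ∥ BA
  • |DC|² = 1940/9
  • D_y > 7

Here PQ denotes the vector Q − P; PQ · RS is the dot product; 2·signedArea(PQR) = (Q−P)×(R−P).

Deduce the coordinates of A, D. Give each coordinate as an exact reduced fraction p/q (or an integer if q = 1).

1. A_x = -9  [BC ∥ AE ∩ CE ∥ BA]
2. A_y = 12  [BC ∥ AE ∩ CE ∥ BA]
   → A = (-9, 12)
3. D_x = -10/3  [2·signedArea(DCB) = -232/3 ∩ AD · CB = -418/3]
4. D_y = 22/3  [2·signedArea(DCB) = -232/3 ∩ AD · CB = -418/3]
   → D = (-10/3, 22/3)

A = (-9, 12)
D = (-10/3, 22/3)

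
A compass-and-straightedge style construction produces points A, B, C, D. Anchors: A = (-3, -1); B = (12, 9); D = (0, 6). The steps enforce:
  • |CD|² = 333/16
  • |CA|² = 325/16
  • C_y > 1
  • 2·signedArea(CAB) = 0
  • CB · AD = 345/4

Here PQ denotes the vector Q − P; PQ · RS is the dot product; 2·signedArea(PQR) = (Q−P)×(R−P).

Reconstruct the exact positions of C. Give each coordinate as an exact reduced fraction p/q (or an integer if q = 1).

C = (3/4, 3/2)

1. C_x = 3/4  [2·signedArea(CAB) = 0 ∩ CB · AD = 345/4]
2. C_y = 3/2  [2·signedArea(CAB) = 0 ∩ CB · AD = 345/4]
   → C = (3/4, 3/2)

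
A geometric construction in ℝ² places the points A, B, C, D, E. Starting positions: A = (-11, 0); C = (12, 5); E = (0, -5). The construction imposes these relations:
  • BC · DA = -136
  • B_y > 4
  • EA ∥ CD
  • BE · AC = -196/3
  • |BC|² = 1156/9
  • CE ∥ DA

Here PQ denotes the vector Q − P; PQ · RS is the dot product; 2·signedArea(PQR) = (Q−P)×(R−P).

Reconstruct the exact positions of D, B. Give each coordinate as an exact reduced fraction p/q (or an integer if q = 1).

B = (2/3, 5)
D = (1, 10)

1. D_x = 1  [CE ∥ DA ∩ EA ∥ CD]
2. D_y = 10  [CE ∥ DA ∩ EA ∥ CD]
   → D = (1, 10)
3. B_x = 2/3  [BC · DA = -136 ∩ BE · AC = -196/3]
4. B_y = 5  [BC · DA = -136 ∩ BE · AC = -196/3]
   → B = (2/3, 5)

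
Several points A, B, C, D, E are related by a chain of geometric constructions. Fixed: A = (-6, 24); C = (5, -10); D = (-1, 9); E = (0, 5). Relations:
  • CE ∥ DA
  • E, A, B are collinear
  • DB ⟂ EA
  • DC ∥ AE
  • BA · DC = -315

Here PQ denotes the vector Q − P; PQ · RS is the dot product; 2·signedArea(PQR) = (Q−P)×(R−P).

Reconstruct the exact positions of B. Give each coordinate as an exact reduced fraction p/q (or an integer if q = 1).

1. B_x = -492/397  [E, A, B are collinear ∩ DB ⟂ EA]
2. B_y = 3543/397  [E, A, B are collinear ∩ DB ⟂ EA]
   → B = (-492/397, 3543/397)

B = (-492/397, 3543/397)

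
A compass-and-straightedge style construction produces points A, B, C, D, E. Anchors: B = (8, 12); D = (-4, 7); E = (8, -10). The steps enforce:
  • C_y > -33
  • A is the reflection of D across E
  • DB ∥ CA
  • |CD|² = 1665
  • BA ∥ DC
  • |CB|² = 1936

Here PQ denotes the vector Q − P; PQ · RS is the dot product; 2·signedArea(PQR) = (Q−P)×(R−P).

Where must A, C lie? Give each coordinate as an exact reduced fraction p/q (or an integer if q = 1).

1. A_x = 20  [A is the reflection of D across E]
2. A_y = -27  [A is the reflection of D across E]
   → A = (20, -27)
3. C_x = 8  [DB ∥ CA ∩ BA ∥ DC]
4. C_y = -32  [DB ∥ CA ∩ BA ∥ DC]
   → C = (8, -32)

A = (20, -27)
C = (8, -32)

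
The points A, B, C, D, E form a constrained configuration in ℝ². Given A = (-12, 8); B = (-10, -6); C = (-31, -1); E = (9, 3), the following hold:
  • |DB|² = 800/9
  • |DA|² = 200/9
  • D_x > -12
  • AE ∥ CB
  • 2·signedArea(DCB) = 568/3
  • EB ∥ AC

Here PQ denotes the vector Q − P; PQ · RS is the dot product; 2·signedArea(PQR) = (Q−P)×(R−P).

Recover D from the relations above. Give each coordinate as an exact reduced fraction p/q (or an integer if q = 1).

1. D_x = -34/3  [line 5·x + 21·y + -40/3 = 0 ∩ |DA|² = 200/9]
2. D_y = 10/3  [line 5·x + 21·y + -40/3 = 0 ∩ |DA|² = 200/9]
   → D = (-34/3, 10/3)

D = (-34/3, 10/3)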